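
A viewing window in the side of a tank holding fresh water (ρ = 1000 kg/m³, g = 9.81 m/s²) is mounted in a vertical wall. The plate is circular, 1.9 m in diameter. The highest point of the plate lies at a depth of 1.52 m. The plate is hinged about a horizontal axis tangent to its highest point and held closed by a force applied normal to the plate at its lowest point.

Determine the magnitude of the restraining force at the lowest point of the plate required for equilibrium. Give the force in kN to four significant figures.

P ≈ 37.65 kN

γ = ρg = 1000 × 9.81 = 9810 N/m³ = 9.81 kN/m³.
The centroid is at the centre, 0.95 m below the top of the plate, so the centroid depth is h_c = 1.52 + 0.95 = 2.47 m.
A = π(0.95)² = 2.83529 m².
Resultant F = γ·h_c·A = 9.81 × 2.47 × 2.83529 = 68.7011 kN.
I_c = πr⁴/4 = π × 0.95⁴/4 = 0.639712 m⁴.
Centre of pressure: y_p = y_c + I_c/(y_c·A) = 2.47 + 0.639712/(2.47 × 2.83529) = 2.47 + 0.0913461 = 2.56135 m along the plane.
The resultant acts 0.95 + 0.0913461 = 1.04135 m (along the plate) below the hinge at the top edge, so the moment about the hinge is M = F × 1.04135 = 68.7011 × 1.04135 = 71.5419 kN·m.
A normal force at the bottom, 1.9 m from the hinge, must supply this moment: P = 71.5419/1.9 = 37.6536 kN.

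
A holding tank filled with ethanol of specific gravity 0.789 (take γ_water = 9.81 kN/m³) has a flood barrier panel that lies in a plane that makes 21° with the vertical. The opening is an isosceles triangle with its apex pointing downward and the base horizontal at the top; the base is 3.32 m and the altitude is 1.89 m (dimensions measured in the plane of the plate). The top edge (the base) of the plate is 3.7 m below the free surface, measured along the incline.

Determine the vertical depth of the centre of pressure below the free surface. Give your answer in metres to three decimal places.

γ = 0.789 × 9.81 = 7.74009 kN/m³.
The plate makes 21° with the vertical, i.e. θ = 90° − 21° = 69° to the horizontal. Measuring y along the incline from the free-surface line, vertical depth h = y·sinθ with sinθ = 0.933580.
With the apex down, the centroid sits h/3 = 1.89/3 = 0.63 m below the base (the top edge), so y_c = 3.7 + 0.63 = 4.33 m and h_c = 4.33 × 0.933580 = 4.0424 m.
A = ½ × 3.32 × 1.89 = 3.1374 m².
Resultant F = γ·h_c·A = 7.74009 × 4.0424 × 3.1374 = 98.1647 kN.
I_c = b·h³/36 = 3.32 × 1.89³/36 = 0.622617 m⁴.
Centre of pressure: y_p = y_c + I_c/(y_c·A) = 4.33 + 0.622617/(4.33 × 3.1374) = 4.33 + 0.0458314 = 4.37583 m along the plane.
Vertically, h_p = y_p·sinθ = 4.37583 × 0.933580 = 4.08519 m.

h_p = 4.085 m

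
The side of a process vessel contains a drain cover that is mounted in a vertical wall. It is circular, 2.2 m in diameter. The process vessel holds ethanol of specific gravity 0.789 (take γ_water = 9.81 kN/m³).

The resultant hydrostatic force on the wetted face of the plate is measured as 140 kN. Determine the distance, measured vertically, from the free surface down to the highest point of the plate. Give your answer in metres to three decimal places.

γ = 0.789 × 9.81 = 7.74009 kN/m³.
A = π(1.1)² = 3.80133 m².
From F = γ·h_c·A, the centroid depth is h_c = 140/(7.74009 × 3.80133) = 4.75824 m.
The centroid is at the centre, 1.1 m below the top of the plate, so the highest point sits at h_top = 4.75824 − 1.1 = 3.65824 m below the surface.

d_top ≈ 3.658 m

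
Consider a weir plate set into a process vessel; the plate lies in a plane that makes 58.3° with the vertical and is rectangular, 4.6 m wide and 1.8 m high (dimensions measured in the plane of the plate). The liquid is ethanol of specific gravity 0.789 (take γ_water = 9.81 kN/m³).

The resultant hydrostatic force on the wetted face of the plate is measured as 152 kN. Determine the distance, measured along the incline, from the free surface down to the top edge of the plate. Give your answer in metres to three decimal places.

y_top ≈ 3.614 m

γ = 0.789 × 9.81 = 7.74009 kN/m³.
A = 4.6 × 1.8 = 8.28 m².
From F = γ·h_c·A, the centroid depth is h_c = 152/(7.74009 × 8.28) = 2.37174 m.
The plate makes 58.3° with the vertical, i.e. θ = 90° − 58.3° = 31.7° to the horizontal. Measuring y along the incline from the free-surface line, vertical depth h = y·sinθ with sinθ = 0.525472.
Along the incline, y_c = h_c/sinθ = 2.37174/0.525472 = 4.51354 m.
The centroid lies 1.8/2 = 0.9 m below the top edge, so the top edge sits at y_top = 4.51354 − 0.9 = 3.61354 m along the incline.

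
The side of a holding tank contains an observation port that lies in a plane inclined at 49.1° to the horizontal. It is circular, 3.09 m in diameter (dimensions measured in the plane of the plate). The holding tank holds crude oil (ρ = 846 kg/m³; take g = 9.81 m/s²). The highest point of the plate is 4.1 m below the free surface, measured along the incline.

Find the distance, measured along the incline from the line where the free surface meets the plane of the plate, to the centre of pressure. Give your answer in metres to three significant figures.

y_p = 5.75 m

γ = ρg = 846 × 9.81 / 1000 = 8.29926 kN/m³.
Let θ = 49.1° be the plate's angle to the horizontal; measure y along the incline from where the plane meets the free surface. Vertical depth h = y·sinθ with sinθ = 0.755853.
The centroid is at the centre, 1.545 m below the top of the plate, so y_c = 4.1 + 1.545 = 5.645 m and h_c = 5.645 × 0.755853 = 4.26679 m.
A = π(1.545)² = 7.49906 m².
Resultant F = γ·h_c·A = 8.29926 × 4.26679 × 7.49906 = 265.551 kN.
I_c = πr⁴/4 = π × 1.545⁴/4 = 4.47511 m⁴.
Centre of pressure: y_p = y_c + I_c/(y_c·A) = 5.645 + 4.47511/(5.645 × 7.49906) = 5.645 + 0.105714 = 5.75071 m along the plane.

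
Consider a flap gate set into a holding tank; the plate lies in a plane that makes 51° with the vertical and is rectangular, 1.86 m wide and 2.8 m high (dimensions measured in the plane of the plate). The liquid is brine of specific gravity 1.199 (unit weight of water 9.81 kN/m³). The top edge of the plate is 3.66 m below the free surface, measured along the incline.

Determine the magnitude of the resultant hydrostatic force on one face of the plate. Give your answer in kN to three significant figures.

F ≈ 195 kN

γ = 1.199 × 9.81 = 11.76219 kN/m³.
The plate makes 51° with the vertical, i.e. θ = 90° − 51° = 39° to the horizontal. Measuring y along the incline from the free-surface line, vertical depth h = y·sinθ with sinθ = 0.629320.
The centroid lies 2.8/2 = 1.4 m below the top edge, so y_c = 3.66 + 1.4 = 5.06 m and h_c = 5.06 × 0.629320 = 3.18436 m.
A = 1.86 × 2.8 = 5.208 m².
Resultant F = γ·h_c·A = 11.76219 × 3.18436 × 5.208 = 195.066 kN.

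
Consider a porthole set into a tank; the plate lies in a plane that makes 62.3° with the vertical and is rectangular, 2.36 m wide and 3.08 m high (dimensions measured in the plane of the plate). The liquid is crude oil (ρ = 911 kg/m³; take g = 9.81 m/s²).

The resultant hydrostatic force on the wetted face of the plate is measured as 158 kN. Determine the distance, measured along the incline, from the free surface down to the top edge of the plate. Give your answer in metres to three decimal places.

y_top ≈ 3.692 m

γ = ρg = 911 × 9.81 / 1000 = 8.93691 kN/m³.
A = 2.36 × 3.08 = 7.2688 m².
From F = γ·h_c·A, the centroid depth is h_c = 158/(8.93691 × 7.2688) = 2.43224 m.
The plate makes 62.3° with the vertical, i.e. θ = 90° − 62.3° = 27.7° to the horizontal. Measuring y along the incline from the free-surface line, vertical depth h = y·sinθ with sinθ = 0.464842.
Along the incline, y_c = h_c/sinθ = 2.43224/0.464842 = 5.2324 m.
The centroid lies 3.08/2 = 1.54 m below the top edge, so the top edge sits at y_top = 5.2324 − 1.54 = 3.6924 m along the incline.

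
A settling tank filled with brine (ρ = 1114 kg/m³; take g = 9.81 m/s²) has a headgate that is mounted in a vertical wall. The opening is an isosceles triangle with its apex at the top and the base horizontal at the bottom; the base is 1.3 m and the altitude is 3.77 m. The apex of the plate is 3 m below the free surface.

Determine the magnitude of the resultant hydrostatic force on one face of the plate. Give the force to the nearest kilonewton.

F ≈ 148 kN

γ = ρg = 1114 × 9.81 / 1000 = 10.92834 kN/m³.
With the apex up, the centroid sits 2h/3 = 2 × 3.77/3 = 2.51333 m below the apex, so the centroid depth is h_c = 3 + 2.51333 = 5.51333 m.
A = ½ × 1.3 × 3.77 = 2.4505 m².
Resultant F = γ·h_c·A = 10.92834 × 5.51333 × 2.4505 = 147.646 kN.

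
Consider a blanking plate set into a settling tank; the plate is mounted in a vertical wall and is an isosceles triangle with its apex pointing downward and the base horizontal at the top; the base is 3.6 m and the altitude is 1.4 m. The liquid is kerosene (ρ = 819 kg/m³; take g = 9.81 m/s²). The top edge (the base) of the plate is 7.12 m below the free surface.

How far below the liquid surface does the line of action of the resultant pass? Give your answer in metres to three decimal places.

h_p = 7.601 m

γ = ρg = 819 × 9.81 / 1000 = 8.03439 kN/m³.
With the apex down, the centroid sits h/3 = 1.4/3 = 0.466667 m below the base (the top edge), so the centroid depth is h_c = 7.12 + 0.466667 = 7.58667 m.
A = ½ × 3.6 × 1.4 = 2.52 m².
Resultant F = γ·h_c·A = 8.03439 × 7.58667 × 2.52 = 153.605 kN.
I_c = b·h³/36 = 3.6 × 1.4³/36 = 0.2744 m⁴.
Centre of pressure: y_p = y_c + I_c/(y_c·A) = 7.58667 + 0.2744/(7.58667 × 2.52) = 7.58667 + 0.0143527 = 7.60102 m along the plane.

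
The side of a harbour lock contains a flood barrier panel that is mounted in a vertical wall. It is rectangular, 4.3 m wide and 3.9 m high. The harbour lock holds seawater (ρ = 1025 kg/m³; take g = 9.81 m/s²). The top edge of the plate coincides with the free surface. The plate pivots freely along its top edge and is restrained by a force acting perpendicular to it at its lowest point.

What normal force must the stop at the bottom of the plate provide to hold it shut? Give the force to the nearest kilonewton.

P ≈ 219 kN

γ = ρg = 1025 × 9.81 / 1000 = 10.05525 kN/m³.
The centroid lies 3.9/2 = 1.95 m below the top edge, so the centroid depth is h_c = 1.95 m.
A = 4.3 × 3.9 = 16.77 m².
Resultant F = γ·h_c·A = 10.05525 × 1.95 × 16.77 = 328.822 kN.
I_c = b·h³/12 = 4.3 × 3.9³/12 = 21.256 m⁴.
Centre of pressure: y_p = y_c + I_c/(y_c·A) = 1.95 + 21.256/(1.95 × 16.77) = 1.95 + 0.650001 = 2.6 m along the plane.
The resultant acts 1.95 + 0.650001 = 2.6 m (along the plate) below the hinge at the top edge, so the moment about the hinge is M = F × 2.6 = 328.822 × 2.6 = 854.937 kN·m.
A normal force at the bottom, 3.9 m from the hinge, must supply this moment: P = 854.937/3.9 = 219.215 kN.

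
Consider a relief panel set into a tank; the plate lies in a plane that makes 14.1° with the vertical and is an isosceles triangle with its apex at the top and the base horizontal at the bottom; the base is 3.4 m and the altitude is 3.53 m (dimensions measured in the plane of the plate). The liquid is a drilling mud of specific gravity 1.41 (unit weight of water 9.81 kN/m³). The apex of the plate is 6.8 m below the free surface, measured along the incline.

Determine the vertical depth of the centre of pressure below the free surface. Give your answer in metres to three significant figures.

h_p = 8.95 m

γ = 1.41 × 9.81 = 13.8321 kN/m³.
The plate makes 14.1° with the vertical, i.e. θ = 90° − 14.1° = 75.9° to the horizontal. Measuring y along the incline from the free-surface line, vertical depth h = y·sinθ with sinθ = 0.969872.
With the apex up, the centroid sits 2h/3 = 2 × 3.53/3 = 2.35333 m below the apex, so y_c = 6.8 + 2.35333 = 9.15333 m and h_c = 9.15333 × 0.969872 = 8.87756 m.
A = ½ × 3.4 × 3.53 = 6.001 m².
Resultant F = γ·h_c·A = 13.8321 × 8.87756 × 6.001 = 736.895 kN.
I_c = b·h³/36 = 3.4 × 3.53³/36 = 4.15433 m⁴.
Centre of pressure: y_p = y_c + I_c/(y_c·A) = 9.15333 + 4.15433/(9.15333 × 6.001) = 9.15333 + 0.0756307 = 9.22896 m along the plane.
Vertically, h_p = y_p·sinθ = 9.22896 × 0.969872 = 8.95091 m.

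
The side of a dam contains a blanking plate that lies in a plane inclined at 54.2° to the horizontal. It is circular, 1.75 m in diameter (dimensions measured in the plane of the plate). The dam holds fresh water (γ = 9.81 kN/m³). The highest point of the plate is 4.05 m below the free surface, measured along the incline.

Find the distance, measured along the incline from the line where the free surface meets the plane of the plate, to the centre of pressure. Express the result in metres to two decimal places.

γ = 9.81 kN/m³.
Let θ = 54.2° be the plate's angle to the horizontal; measure y along the incline from where the plane meets the free surface. Vertical depth h = y·sinθ with sinθ = 0.811064.
The centroid is at the centre, 0.875 m below the top of the plate, so y_c = 4.05 + 0.875 = 4.925 m and h_c = 4.925 × 0.811064 = 3.99449 m.
A = π(0.875)² = 2.40528 m².
Resultant F = γ·h_c·A = 9.81 × 3.99449 × 2.40528 = 94.2532 kN.
I_c = πr⁴/4 = π × 0.875⁴/4 = 0.460386 m⁴.
Centre of pressure: y_p = y_c + I_c/(y_c·A) = 4.925 + 0.460386/(4.925 × 2.40528) = 4.925 + 0.0388642 = 4.96386 m along the plane.

y_p = 4.96 m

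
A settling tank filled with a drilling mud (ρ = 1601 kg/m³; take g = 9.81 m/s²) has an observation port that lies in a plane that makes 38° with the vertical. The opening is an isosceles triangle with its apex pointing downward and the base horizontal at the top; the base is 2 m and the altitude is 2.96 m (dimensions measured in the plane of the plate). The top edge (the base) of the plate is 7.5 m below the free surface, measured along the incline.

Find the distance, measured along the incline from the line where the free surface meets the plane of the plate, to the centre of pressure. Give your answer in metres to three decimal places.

y_p = 8.544 m

γ = ρg = 1601 × 9.81 / 1000 = 15.70581 kN/m³.
The plate makes 38° with the vertical, i.e. θ = 90° − 38° = 52° to the horizontal. Measuring y along the incline from the free-surface line, vertical depth h = y·sinθ with sinθ = 0.788011.
With the apex down, the centroid sits h/3 = 2.96/3 = 0.986667 m below the base (the top edge), so y_c = 7.5 + 0.986667 = 8.48667 m and h_c = 8.48667 × 0.788011 = 6.68759 m.
A = ½ × 2 × 2.96 = 2.96 m².
Resultant F = γ·h_c·A = 15.70581 × 6.68759 × 2.96 = 310.901 kN.
I_c = b·h³/36 = 2 × 2.96³/36 = 1.4408 m⁴.
Centre of pressure: y_p = y_c + I_c/(y_c·A) = 8.48667 + 1.4408/(8.48667 × 2.96) = 8.48667 + 0.0573554 = 8.54403 m along the plane.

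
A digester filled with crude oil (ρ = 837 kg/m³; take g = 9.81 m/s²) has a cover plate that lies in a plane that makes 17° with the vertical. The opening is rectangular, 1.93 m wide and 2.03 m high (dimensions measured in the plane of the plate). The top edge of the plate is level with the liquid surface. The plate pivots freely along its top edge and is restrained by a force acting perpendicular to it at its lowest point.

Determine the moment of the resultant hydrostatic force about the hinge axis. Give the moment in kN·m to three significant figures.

M ≈ 42.3 kN·m

γ = ρg = 837 × 9.81 / 1000 = 8.21097 kN/m³.
The plate makes 17° with the vertical, i.e. θ = 90° − 17° = 73° to the horizontal. Measuring y along the incline from the free-surface line, vertical depth h = y·sinθ with sinθ = 0.956305.
The centroid lies 2.03/2 = 1.015 m below the top edge, so y_c = 1.015 m and h_c = 1.015 × 0.956305 = 0.97065 m.
A = 1.93 × 2.03 = 3.9179 m².
Resultant F = γ·h_c·A = 8.21097 × 0.97065 × 3.9179 = 31.2256 kN.
I_c = b·h³/12 = 1.93 × 2.03³/12 = 1.34544 m⁴.
Centre of pressure: y_p = y_c + I_c/(y_c·A) = 1.015 + 1.34544/(1.015 × 3.9179) = 1.015 + 0.338333 = 1.35333 m along the plane.
The resultant acts 1.015 + 0.338333 = 1.35333 m (along the plate) below the hinge at the top edge, so the moment about the hinge is M = F × 1.35333 = 31.2256 × 1.35333 = 42.2585 kN·m.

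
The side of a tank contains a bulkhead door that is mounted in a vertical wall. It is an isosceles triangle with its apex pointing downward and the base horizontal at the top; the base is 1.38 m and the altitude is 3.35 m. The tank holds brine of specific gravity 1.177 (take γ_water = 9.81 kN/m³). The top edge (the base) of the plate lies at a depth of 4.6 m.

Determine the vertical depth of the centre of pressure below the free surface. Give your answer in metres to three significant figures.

h_p = 5.83 m

γ = 1.177 × 9.81 = 11.54637 kN/m³.
With the apex down, the centroid sits h/3 = 3.35/3 = 1.11667 m below the base (the top edge), so the centroid depth is h_c = 4.6 + 1.11667 = 5.71667 m.
A = ½ × 1.38 × 3.35 = 2.3115 m².
Resultant F = γ·h_c·A = 11.54637 × 5.71667 × 2.3115 = 152.575 kN.
I_c = b·h³/36 = 1.38 × 3.35³/36 = 1.44116 m⁴.
Centre of pressure: y_p = y_c + I_c/(y_c·A) = 5.71667 + 1.44116/(5.71667 × 2.3115) = 5.71667 + 0.109062 = 5.82573 m along the plane.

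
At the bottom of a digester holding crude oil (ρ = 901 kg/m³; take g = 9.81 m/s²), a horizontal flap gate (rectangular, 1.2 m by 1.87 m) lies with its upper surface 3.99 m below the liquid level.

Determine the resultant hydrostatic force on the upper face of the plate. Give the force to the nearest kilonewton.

F ≈ 79 kN

γ = ρg = 901 × 9.81 / 1000 = 8.83881 kN/m³.
The plate is horizontal, so pressure is uniform at p = γ·h = 8.83881 × 3.99 = 35.2669 kN/m².
A = 1.2 × 1.87 = 2.244 m².
F = p·A = 35.2669 × 2.244 = 79.1389 kN.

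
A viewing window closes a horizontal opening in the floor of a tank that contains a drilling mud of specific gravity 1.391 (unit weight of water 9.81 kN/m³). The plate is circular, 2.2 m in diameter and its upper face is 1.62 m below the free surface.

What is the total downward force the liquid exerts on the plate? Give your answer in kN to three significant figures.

F ≈ 84.0 kN

γ = 1.391 × 9.81 = 13.64571 kN/m³.
The plate is horizontal, so pressure is uniform at p = γ·h = 13.64571 × 1.62 = 22.1061 kN/m².
A = π(1.1)² = 3.80133 m².
F = p·A = 22.1061 × 3.80133 = 84.0326 kN.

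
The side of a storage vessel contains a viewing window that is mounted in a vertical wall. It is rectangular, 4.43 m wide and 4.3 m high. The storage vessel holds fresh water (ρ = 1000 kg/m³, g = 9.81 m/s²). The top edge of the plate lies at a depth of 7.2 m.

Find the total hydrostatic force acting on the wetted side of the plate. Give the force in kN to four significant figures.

γ = ρg = 1000 × 9.81 = 9810 N/m³ = 9.81 kN/m³.
The centroid lies 4.3/2 = 2.15 m below the top edge, so the centroid depth is h_c = 7.2 + 2.15 = 9.35 m.
A = 4.43 × 4.3 = 19.049 m².
Resultant F = γ·h_c·A = 9.81 × 9.35 × 19.049 = 1747.24 kN.

F ≈ 1747 kN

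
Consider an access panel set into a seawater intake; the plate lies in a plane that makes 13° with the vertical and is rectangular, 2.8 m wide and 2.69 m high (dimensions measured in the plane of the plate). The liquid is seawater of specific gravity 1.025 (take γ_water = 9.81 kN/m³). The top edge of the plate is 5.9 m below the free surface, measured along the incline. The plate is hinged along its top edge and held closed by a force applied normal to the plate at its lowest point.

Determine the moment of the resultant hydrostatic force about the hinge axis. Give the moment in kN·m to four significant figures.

M ≈ 763.6 kN·m

γ = 1.025 × 9.81 = 10.05525 kN/m³.
The plate makes 13° with the vertical, i.e. θ = 90° − 13° = 77° to the horizontal. Measuring y along the incline from the free-surface line, vertical depth h = y·sinθ with sinθ = 0.974370.
The centroid lies 2.69/2 = 1.345 m below the top edge, so y_c = 5.9 + 1.345 = 7.245 m and h_c = 7.245 × 0.974370 = 7.05931 m.
A = 2.8 × 2.69 = 7.532 m².
Resultant F = γ·h_c·A = 10.05525 × 7.05931 × 7.532 = 534.645 kN.
I_c = b·h³/12 = 2.8 × 2.69³/12 = 4.54186 m⁴.
Centre of pressure: y_p = y_c + I_c/(y_c·A) = 7.245 + 4.54186/(7.245 × 7.532) = 7.245 + 0.083231 = 7.32823 m along the plane.
The resultant acts 1.345 + 0.083231 = 1.42823 m (along the plate) below the hinge at the top edge, so the moment about the hinge is M = F × 1.42823 = 534.645 × 1.42823 = 763.596 kN·m.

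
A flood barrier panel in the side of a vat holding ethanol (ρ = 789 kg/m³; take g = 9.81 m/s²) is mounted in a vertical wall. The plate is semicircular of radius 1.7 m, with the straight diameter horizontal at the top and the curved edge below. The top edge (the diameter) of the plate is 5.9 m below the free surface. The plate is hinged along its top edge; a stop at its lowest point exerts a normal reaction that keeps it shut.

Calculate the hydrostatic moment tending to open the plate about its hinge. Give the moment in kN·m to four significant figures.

M ≈ 175.0 kN·m

γ = ρg = 789 × 9.81 / 1000 = 7.74009 kN/m³.
The centroid of a semicircle lies 4r/(3π) = 0.721502 m from the diameter, here below the top edge, so the centroid depth is h_c = 5.9 + 0.721502 = 6.6215 m.
A = πr²/2 = π × 1.7²/2 = 4.5396 m².
Resultant F = γ·h_c·A = 7.74009 × 6.6215 × 4.5396 = 232.659 kN.
I_c = (π/8 − 8/(9π))·r⁴ = 0.109757 × 1.7⁴ = 0.916701 m⁴.
Centre of pressure: y_p = y_c + I_c/(y_c·A) = 6.6215 + 0.916701/(6.6215 × 4.5396) = 6.6215 + 0.0304968 = 6.652 m along the plane.
The resultant acts 0.721502 + 0.0304968 = 0.751999 m (along the plate) below the hinge at the top edge, so the moment about the hinge is M = F × 0.751999 = 232.659 × 0.751999 = 174.959 kN·m.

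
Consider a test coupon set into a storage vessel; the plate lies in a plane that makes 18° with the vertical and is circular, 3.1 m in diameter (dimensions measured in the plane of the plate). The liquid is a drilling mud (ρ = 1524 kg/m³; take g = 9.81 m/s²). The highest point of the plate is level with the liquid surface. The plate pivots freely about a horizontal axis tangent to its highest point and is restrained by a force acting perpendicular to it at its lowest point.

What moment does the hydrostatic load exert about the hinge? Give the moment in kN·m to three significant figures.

M ≈ 322 kN·m

γ = ρg = 1524 × 9.81 / 1000 = 14.95044 kN/m³.
The plate makes 18° with the vertical, i.e. θ = 90° − 18° = 72° to the horizontal. Measuring y along the incline from the free-surface line, vertical depth h = y·sinθ with sinθ = 0.951057.
The centroid is at the centre, 1.55 m below the top of the plate, so y_c = 1.55 m and h_c = 1.55 × 0.951057 = 1.47414 m.
A = π(1.55)² = 7.54768 m².
Resultant F = γ·h_c·A = 14.95044 × 1.47414 × 7.54768 = 166.344 kN.
I_c = πr⁴/4 = π × 1.55⁴/4 = 4.53332 m⁴.
Centre of pressure: y_p = y_c + I_c/(y_c·A) = 1.55 + 4.53332/(1.55 × 7.54768) = 1.55 + 0.3875 = 1.9375 m along the plane.
The resultant acts 1.55 + 0.3875 = 1.9375 m (along the plate) below the hinge at the top edge, so the moment about the hinge is M = F × 1.9375 = 166.344 × 1.9375 = 322.291 kN·m.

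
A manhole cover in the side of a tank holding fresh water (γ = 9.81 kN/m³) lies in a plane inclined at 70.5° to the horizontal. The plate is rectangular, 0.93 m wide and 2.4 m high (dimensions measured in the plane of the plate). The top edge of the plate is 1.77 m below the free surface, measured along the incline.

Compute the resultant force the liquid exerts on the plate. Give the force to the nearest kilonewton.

F ≈ 61 kN

γ = 9.81 kN/m³.
Let θ = 70.5° be the plate's angle to the horizontal; measure y along the incline from where the plane meets the free surface. Vertical depth h = y·sinθ with sinθ = 0.942641.
The centroid lies 2.4/2 = 1.2 m below the top edge, so y_c = 1.77 + 1.2 = 2.97 m and h_c = 2.97 × 0.942641 = 2.79964 m.
A = 0.93 × 2.4 = 2.232 m².
Resultant F = γ·h_c·A = 9.81 × 2.79964 × 2.232 = 61.3007 kN.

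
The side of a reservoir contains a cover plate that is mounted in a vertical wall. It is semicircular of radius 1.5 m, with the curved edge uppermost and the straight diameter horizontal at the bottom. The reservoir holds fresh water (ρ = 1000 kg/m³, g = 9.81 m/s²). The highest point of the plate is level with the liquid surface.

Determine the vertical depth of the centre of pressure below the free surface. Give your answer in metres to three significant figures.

h_p = 1.05 m

γ = ρg = 1000 × 9.81 = 9810 N/m³ = 9.81 kN/m³.
The centroid lies 4r/(3π) = 0.63662 m above the diameter, so r − 4r/(3π) = 1.5 − 0.63662 = 0.86338 m below the topmost point, so the centroid depth is h_c = 0.86338 m.
A = πr²/2 = π × 1.5²/2 = 3.53429 m².
Resultant F = γ·h_c·A = 9.81 × 0.86338 × 3.53429 = 29.9346 kN.
I_c = (π/8 − 8/(9π))·r⁴ = 0.109757 × 1.5⁴ = 0.555645 m⁴.
Centre of pressure: y_p = y_c + I_c/(y_c·A) = 0.86338 + 0.555645/(0.86338 × 3.53429) = 0.86338 + 0.182093 = 1.04547 m along the plane.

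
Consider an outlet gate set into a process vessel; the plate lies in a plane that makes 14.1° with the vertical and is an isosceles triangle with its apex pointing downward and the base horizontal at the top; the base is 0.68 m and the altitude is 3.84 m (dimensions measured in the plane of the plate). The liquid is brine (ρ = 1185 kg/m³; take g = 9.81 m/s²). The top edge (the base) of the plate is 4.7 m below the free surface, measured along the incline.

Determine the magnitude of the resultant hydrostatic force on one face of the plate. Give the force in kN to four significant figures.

F ≈ 88.03 kN

γ = ρg = 1185 × 9.81 / 1000 = 11.62485 kN/m³.
The plate makes 14.1° with the vertical, i.e. θ = 90° − 14.1° = 75.9° to the horizontal. Measuring y along the incline from the free-surface line, vertical depth h = y·sinθ with sinθ = 0.969872.
With the apex down, the centroid sits h/3 = 3.84/3 = 1.28 m below the base (the top edge), so y_c = 4.7 + 1.28 = 5.98 m and h_c = 5.98 × 0.969872 = 5.79983 m.
A = ½ × 0.68 × 3.84 = 1.3056 m².
Resultant F = γ·h_c·A = 11.62485 × 5.79983 × 1.3056 = 88.0264 kN.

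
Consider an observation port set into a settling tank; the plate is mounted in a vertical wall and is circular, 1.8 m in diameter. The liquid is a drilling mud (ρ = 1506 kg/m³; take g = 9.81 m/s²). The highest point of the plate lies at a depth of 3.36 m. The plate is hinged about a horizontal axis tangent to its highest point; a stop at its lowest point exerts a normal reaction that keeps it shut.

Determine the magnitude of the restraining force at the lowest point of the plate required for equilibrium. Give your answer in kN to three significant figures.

P ≈ 84.3 kN

γ = ρg = 1506 × 9.81 / 1000 = 14.77386 kN/m³.
The centroid is at the centre, 0.9 m below the top of the plate, so the centroid depth is h_c = 3.36 + 0.9 = 4.26 m.
A = π(0.9)² = 2.54469 m².
Resultant F = γ·h_c·A = 14.77386 × 4.26 × 2.54469 = 160.154 kN.
I_c = πr⁴/4 = π × 0.9⁴/4 = 0.5153 m⁴.
Centre of pressure: y_p = y_c + I_c/(y_c·A) = 4.26 + 0.5153/(4.26 × 2.54469) = 4.26 + 0.0475352 = 4.30754 m along the plane.
The resultant acts 0.9 + 0.0475352 = 0.947535 m (along the plate) below the hinge at the top edge, so the moment about the hinge is M = F × 0.947535 = 160.154 × 0.947535 = 151.752 kN·m.
A normal force at the bottom, 1.8 m from the hinge, must supply this moment: P = 151.752/1.8 = 84.3067 kN.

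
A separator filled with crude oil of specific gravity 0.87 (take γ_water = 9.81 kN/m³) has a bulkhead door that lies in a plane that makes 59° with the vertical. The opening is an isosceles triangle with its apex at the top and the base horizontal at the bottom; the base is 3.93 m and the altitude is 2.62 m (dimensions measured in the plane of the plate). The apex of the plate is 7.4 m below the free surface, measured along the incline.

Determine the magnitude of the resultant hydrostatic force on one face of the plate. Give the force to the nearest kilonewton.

F ≈ 207 kN

γ = 0.87 × 9.81 = 8.5347 kN/m³.
The plate makes 59° with the vertical, i.e. θ = 90° − 59° = 31° to the horizontal. Measuring y along the incline from the free-surface line, vertical depth h = y·sinθ with sinθ = 0.515038.
With the apex up, the centroid sits 2h/3 = 2 × 2.62/3 = 1.74667 m below the apex, so y_c = 7.4 + 1.74667 = 9.14667 m and h_c = 9.14667 × 0.515038 = 4.71088 m.
A = ½ × 3.93 × 2.62 = 5.1483 m².
Resultant F = γ·h_c·A = 8.5347 × 4.71088 × 5.1483 = 206.992 kN.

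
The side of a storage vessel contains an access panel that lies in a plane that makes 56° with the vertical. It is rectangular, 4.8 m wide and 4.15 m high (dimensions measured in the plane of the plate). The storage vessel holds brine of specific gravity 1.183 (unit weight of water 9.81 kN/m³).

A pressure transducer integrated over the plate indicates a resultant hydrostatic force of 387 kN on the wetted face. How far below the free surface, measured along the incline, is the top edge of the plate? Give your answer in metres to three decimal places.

γ = 1.183 × 9.81 = 11.60523 kN/m³.
A = 4.8 × 4.15 = 19.92 m².
From F = γ·h_c·A, the centroid depth is h_c = 387/(11.60523 × 19.92) = 1.67405 m.
The plate makes 56° with the vertical, i.e. θ = 90° − 56° = 34° to the horizontal. Measuring y along the incline from the free-surface line, vertical depth h = y·sinθ with sinθ = 0.559193.
Along the incline, y_c = h_c/sinθ = 1.67405/0.559193 = 2.99369 m.
The centroid lies 4.15/2 = 2.075 m below the top edge, so the top edge sits at y_top = 2.99369 − 2.075 = 0.91869 m along the incline.

y_top ≈ 0.919 m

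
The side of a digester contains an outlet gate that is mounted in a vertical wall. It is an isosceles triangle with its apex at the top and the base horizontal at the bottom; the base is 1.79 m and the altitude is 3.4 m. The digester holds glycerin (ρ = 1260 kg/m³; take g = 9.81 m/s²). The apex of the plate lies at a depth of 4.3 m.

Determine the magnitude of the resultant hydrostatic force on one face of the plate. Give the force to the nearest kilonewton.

F ≈ 247 kN

γ = ρg = 1260 × 9.81 / 1000 = 12.3606 kN/m³.
With the apex up, the centroid sits 2h/3 = 2 × 3.4/3 = 2.26667 m below the apex, so the centroid depth is h_c = 4.3 + 2.26667 = 6.56667 m.
A = ½ × 1.79 × 3.4 = 3.043 m².
Resultant F = γ·h_c·A = 12.3606 × 6.56667 × 3.043 = 246.994 kN.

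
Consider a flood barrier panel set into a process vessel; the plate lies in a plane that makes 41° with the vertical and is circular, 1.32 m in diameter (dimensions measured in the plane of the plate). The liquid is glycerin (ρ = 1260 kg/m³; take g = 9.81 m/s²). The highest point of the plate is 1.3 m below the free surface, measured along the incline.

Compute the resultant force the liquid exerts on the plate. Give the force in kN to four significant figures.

F ≈ 25.02 kN

γ = ρg = 1260 × 9.81 / 1000 = 12.3606 kN/m³.
The plate makes 41° with the vertical, i.e. θ = 90° − 41° = 49° to the horizontal. Measuring y along the incline from the free-surface line, vertical depth h = y·sinθ with sinθ = 0.754710.
The centroid is at the centre, 0.66 m below the top of the plate, so y_c = 1.3 + 0.66 = 1.96 m and h_c = 1.96 × 0.754710 = 1.47923 m.
A = π(0.66)² = 1.36848 m².
Resultant F = γ·h_c·A = 12.3606 × 1.47923 × 1.36848 = 25.0215 kN.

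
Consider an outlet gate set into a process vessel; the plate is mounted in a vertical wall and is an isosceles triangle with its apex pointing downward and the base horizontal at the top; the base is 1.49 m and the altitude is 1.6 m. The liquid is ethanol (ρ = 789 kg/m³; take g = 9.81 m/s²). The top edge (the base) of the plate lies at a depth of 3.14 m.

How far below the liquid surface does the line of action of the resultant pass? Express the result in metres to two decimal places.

γ = ρg = 789 × 9.81 / 1000 = 7.74009 kN/m³.
With the apex down, the centroid sits h/3 = 1.6/3 = 0.533333 m below the base (the top edge), so the centroid depth is h_c = 3.14 + 0.533333 = 3.67333 m.
A = ½ × 1.49 × 1.6 = 1.192 m².
Resultant F = γ·h_c·A = 7.74009 × 3.67333 × 1.192 = 33.8908 kN.
I_c = b·h³/36 = 1.49 × 1.6³/36 = 0.169529 m⁴.
Centre of pressure: y_p = y_c + I_c/(y_c·A) = 3.67333 + 0.169529/(3.67333 × 1.192) = 3.67333 + 0.0387175 = 3.71205 m along the plane.

h_p = 3.71 m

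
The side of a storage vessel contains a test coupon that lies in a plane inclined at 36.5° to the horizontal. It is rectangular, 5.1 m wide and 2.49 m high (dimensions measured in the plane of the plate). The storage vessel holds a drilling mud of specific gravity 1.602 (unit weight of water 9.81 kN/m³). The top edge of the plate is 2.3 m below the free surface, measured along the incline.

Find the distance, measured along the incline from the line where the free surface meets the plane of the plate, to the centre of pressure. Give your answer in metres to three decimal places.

y_p = 3.691 m

γ = 1.602 × 9.81 = 15.71562 kN/m³.
Let θ = 36.5° be the plate's angle to the horizontal; measure y along the incline from where the plane meets the free surface. Vertical depth h = y·sinθ with sinθ = 0.594823.
The centroid lies 2.49/2 = 1.245 m below the top edge, so y_c = 2.3 + 1.245 = 3.545 m and h_c = 3.545 × 0.594823 = 2.10865 m.
A = 5.1 × 2.49 = 12.699 m².
Resultant F = γ·h_c·A = 15.71562 × 2.10865 × 12.699 = 420.829 kN.
I_c = b·h³/12 = 5.1 × 2.49³/12 = 6.56126 m⁴.
Centre of pressure: y_p = y_c + I_c/(y_c·A) = 3.545 + 6.56126/(3.545 × 12.699) = 3.545 + 0.145748 = 3.69075 m along the plane.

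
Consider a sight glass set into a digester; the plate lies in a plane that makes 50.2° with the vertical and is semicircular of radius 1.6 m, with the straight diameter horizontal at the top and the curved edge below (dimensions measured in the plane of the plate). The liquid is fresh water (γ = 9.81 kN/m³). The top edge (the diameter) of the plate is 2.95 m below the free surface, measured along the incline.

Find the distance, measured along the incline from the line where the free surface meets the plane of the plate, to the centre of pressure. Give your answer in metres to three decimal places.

y_p = 3.678 m

γ = 9.81 kN/m³.
The plate makes 50.2° with the vertical, i.e. θ = 90° − 50.2° = 39.8° to the horizontal. Measuring y along the incline from the free-surface line, vertical depth h = y·sinθ with sinθ = 0.640110.
The centroid of a semicircle lies 4r/(3π) = 0.679061 m from the diameter, here below the top edge, so y_c = 2.95 + 0.679061 = 3.62906 m and h_c = 3.62906 × 0.640110 = 2.323 m.
A = πr²/2 = π × 1.6²/2 = 4.02124 m².
Resultant F = γ·h_c·A = 9.81 × 2.323 × 4.02124 = 91.6386 kN.
I_c = (π/8 − 8/(9π))·r⁴ = 0.109757 × 1.6⁴ = 0.719303 m⁴.
Centre of pressure: y_p = y_c + I_c/(y_c·A) = 3.62906 + 0.719303/(3.62906 × 4.02124) = 3.62906 + 0.0492899 = 3.67835 m along the plane.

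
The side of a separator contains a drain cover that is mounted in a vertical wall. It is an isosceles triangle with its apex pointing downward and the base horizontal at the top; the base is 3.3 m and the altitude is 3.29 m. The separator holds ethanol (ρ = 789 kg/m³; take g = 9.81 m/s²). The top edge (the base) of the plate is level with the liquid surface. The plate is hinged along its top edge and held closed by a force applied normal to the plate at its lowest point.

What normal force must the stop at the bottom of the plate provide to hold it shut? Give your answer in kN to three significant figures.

γ = ρg = 789 × 9.81 / 1000 = 7.74009 kN/m³.
With the apex down, the centroid sits h/3 = 3.29/3 = 1.09667 m below the base (the top edge), so the centroid depth is h_c = 1.09667 m.
A = ½ × 3.3 × 3.29 = 5.4285 m².
Resultant F = γ·h_c·A = 7.74009 × 1.09667 × 5.4285 = 46.0789 kN.
I_c = b·h³/36 = 3.3 × 3.29³/36 = 3.26437 m⁴.
Centre of pressure: y_p = y_c + I_c/(y_c·A) = 1.09667 + 3.26437/(1.09667 × 5.4285) = 1.09667 + 0.548332 = 1.645 m along the plane.
The resultant acts 1.09667 + 0.548332 = 1.645 m (along the plate) below the hinge at the top edge, so the moment about the hinge is M = F × 1.645 = 46.0789 × 1.645 = 75.7998 kN·m.
A normal force at the bottom, 3.29 m from the hinge, must supply this moment: P = 75.7998/3.29 = 23.0395 kN.

P ≈ 23.0 kN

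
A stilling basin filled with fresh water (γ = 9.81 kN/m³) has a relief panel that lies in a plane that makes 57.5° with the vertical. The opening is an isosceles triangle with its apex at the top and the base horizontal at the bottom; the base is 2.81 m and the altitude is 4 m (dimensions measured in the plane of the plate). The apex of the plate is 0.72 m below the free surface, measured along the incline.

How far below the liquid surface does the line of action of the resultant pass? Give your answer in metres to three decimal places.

h_p = 1.961 m

γ = 9.81 kN/m³.
The plate makes 57.5° with the vertical, i.e. θ = 90° − 57.5° = 32.5° to the horizontal. Measuring y along the incline from the free-surface line, vertical depth h = y·sinθ with sinθ = 0.537300.
With the apex up, the centroid sits 2h/3 = 2 × 4/3 = 2.66667 m below the apex, so y_c = 0.72 + 2.66667 = 3.38667 m and h_c = 3.38667 × 0.537300 = 1.81966 m.
A = ½ × 2.81 × 4 = 5.62 m².
Resultant F = γ·h_c·A = 9.81 × 1.81966 × 5.62 = 100.322 kN.
I_c = b·h³/36 = 2.81 × 4³/36 = 4.99556 m⁴.
Centre of pressure: y_p = y_c + I_c/(y_c·A) = 3.38667 + 4.99556/(3.38667 × 5.62) = 3.38667 + 0.262467 = 3.64914 m along the plane.
Vertically, h_p = y_p·sinθ = 3.64914 × 0.537300 = 1.96068 m.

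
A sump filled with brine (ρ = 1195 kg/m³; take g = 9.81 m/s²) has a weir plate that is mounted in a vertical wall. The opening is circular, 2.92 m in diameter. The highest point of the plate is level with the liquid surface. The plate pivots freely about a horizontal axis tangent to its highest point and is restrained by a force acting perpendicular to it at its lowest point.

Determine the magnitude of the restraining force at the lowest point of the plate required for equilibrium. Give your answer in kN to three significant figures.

γ = ρg = 1195 × 9.81 / 1000 = 11.72295 kN/m³.
The centroid is at the centre, 1.46 m below the top of the plate, so the centroid depth is h_c = 1.46 m.
A = π(1.46)² = 6.69662 m².
Resultant F = γ·h_c·A = 11.72295 × 1.46 × 6.69662 = 114.616 kN.
I_c = πr⁴/4 = π × 1.46⁴/4 = 3.56863 m⁴.
Centre of pressure: y_p = y_c + I_c/(y_c·A) = 1.46 + 3.56863/(1.46 × 6.69662) = 1.46 + 0.365 = 1.825 m along the plane.
The resultant acts 1.46 + 0.365 = 1.825 m (along the plate) below the hinge at the top edge, so the moment about the hinge is M = F × 1.825 = 114.616 × 1.825 = 209.174 kN·m.
A normal force at the bottom, 2.92 m from the hinge, must supply this moment: P = 209.174/2.92 = 71.6349 kN.

P ≈ 71.6 kN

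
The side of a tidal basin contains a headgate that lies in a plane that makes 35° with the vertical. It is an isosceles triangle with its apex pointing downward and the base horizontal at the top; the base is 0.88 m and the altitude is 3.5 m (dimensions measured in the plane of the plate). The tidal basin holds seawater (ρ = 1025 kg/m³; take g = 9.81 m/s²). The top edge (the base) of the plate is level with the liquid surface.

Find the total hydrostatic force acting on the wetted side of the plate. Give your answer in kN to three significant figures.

F ≈ 14.8 kN

γ = ρg = 1025 × 9.81 / 1000 = 10.05525 kN/m³.
The plate makes 35° with the vertical, i.e. θ = 90° − 35° = 55° to the horizontal. Measuring y along the incline from the free-surface line, vertical depth h = y·sinθ with sinθ = 0.819152.
With the apex down, the centroid sits h/3 = 3.5/3 = 1.16667 m below the base (the top edge), so y_c = 1.16667 m and h_c = 1.16667 × 0.819152 = 0.95568 m.
A = ½ × 0.88 × 3.5 = 1.54 m².
Resultant F = γ·h_c·A = 10.05525 × 0.95568 × 1.54 = 14.7988 kN.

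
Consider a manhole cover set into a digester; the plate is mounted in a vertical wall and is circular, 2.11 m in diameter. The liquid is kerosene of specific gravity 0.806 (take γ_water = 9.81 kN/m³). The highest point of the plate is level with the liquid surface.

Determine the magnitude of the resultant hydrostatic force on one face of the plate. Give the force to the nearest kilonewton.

F ≈ 29 kN

γ = 0.806 × 9.81 = 7.90686 kN/m³.
The centroid is at the centre, 1.055 m below the top of the plate, so the centroid depth is h_c = 1.055 m.
A = π(1.055)² = 3.49667 m².
Resultant F = γ·h_c·A = 7.90686 × 1.055 × 3.49667 = 29.1683 kN.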